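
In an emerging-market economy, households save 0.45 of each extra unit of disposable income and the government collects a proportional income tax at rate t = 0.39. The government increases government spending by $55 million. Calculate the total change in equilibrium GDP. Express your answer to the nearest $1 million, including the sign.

MPC = 1 − MPS = 1 − 0.45 = 0.55.
Government-spending multiplier = 1/(1 − c(1−t)) = 1/(1 − 0.55×0.61) = 1/0.6645 ≈ 1.505.
ΔY = k × ΔG = (+$55 million) / 0.6645 ≈ +$83 million.

+$83 million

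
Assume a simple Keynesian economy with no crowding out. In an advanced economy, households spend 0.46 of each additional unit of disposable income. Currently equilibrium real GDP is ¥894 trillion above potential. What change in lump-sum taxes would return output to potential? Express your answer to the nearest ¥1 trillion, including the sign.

Spending multiplier = 1/(1 − MPC) = 1/(1 − 0.46) = 1/0.54 ≈ 1.852.
Tax multiplier = −c·k = −0.46/0.54 ≈ −0.852. Need ΔY = −¥894 trillion, so ΔT = ΔY/(−c·k) = −(−¥894 trillion) × 0.54 / 0.46 ≈ +¥1,049 trillion.
The government should raise lump-sum taxes by ¥1,049 trillion.

+¥1,049 trillion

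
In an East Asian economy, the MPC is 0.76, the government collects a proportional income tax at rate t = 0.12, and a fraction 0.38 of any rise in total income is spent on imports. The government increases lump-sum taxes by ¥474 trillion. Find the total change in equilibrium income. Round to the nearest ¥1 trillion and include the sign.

−¥507 trillion

A lump-sum tax change of +¥474 trillion shifts disposable income by −¥474 trillion; first-round consumption changes by −c × ΔT = −0.76 × (+¥474 trillion) = −¥360.24 trillion.
Expenditure multiplier = 1/(1 − c(1−t) + m) = 1/(1 − 0.76×0.88 + 0.38) = 1/0.7112 ≈ 1.406.
The tax multiplier is −c × k ≈ −1.069, so ΔY = k × (−c·ΔT) = (−¥360.24 trillion) / 0.7112 ≈ −¥507 trillion.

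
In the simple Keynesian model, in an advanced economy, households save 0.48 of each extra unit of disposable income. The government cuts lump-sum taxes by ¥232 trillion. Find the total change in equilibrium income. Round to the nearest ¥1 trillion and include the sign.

MPC = 1 − MPS = 1 − 0.48 = 0.52.
A lump-sum tax change of −¥232 trillion shifts disposable income by +¥232 trillion; first-round consumption changes by −c × ΔT = −0.52 × (−¥232 trillion) = +¥120.64 trillion.
Expenditure multiplier = 1/(1 − MPC) = 1/(1 − 0.52) = 1/0.48 ≈ 2.083.
The tax multiplier is −c × k ≈ −1.083, so ΔY = k × (−c·ΔT) = (+¥120.64 trillion) / 0.48 ≈ +¥251 trillion.

+¥251 trillion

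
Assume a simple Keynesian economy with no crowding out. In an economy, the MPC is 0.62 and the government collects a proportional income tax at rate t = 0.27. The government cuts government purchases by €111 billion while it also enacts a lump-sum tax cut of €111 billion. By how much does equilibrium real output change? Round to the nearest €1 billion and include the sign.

−€77 billion

Expenditure multiplier = 1/(1 − c(1−t)) = 1/(1 − 0.62×0.73) = 1/0.5474 ≈ 1.827.
ΔG contributes k·ΔG = (−€111 billion) / 0.5474 ≈ −€202.8 billion.
ΔT of −€111 billion changes first-round spending by −c·ΔT = +€68.82 billion, contributing k·(−c·ΔT) = (+€68.82 billion) / 0.5474 ≈ +€125.7 billion.
Net ΔY = k(ΔG − c·ΔT) = (−€42.18 billion) / 0.5474 ≈ −€77 billion.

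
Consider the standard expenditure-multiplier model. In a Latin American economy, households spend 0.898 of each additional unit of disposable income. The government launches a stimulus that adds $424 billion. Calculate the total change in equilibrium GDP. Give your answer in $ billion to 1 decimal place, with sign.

Government-spending multiplier = 1/(1 − MPC) = 1/(1 − 0.898) = 1/0.102 ≈ 9.804.
ΔY = k × ΔG = (+$424 billion) / 0.102 ≈ +$4,156.9 billion.

+$4,156.9 billion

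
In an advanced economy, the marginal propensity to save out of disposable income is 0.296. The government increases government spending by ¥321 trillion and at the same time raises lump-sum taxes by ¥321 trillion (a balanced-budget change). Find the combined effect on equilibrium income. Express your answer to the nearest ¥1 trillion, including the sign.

MPC = 1 − MPS = 1 − 0.296 = 0.704.
Expenditure multiplier = 1/(1 − MPC) = 1/(1 − 0.704) = 1/0.296 ≈ 3.378.
ΔG contributes k·ΔG = (+¥321 trillion) / 0.296 ≈ +¥1,084.5 trillion.
ΔT of +¥321 trillion changes first-round spending by −c·ΔT = −¥225.984 trillion, contributing k·(−c·ΔT) = (−¥225.984 trillion) / 0.296 ≈ −¥763.5 trillion.
With ΔG = ΔT and no other leakages, the balanced-budget multiplier is 1, so ΔY = ΔG = +¥321 trillion.

+¥321 trillion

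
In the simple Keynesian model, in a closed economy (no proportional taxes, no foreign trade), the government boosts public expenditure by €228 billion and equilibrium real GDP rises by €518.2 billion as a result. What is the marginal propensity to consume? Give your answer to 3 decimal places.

0.560

Implied spending multiplier k = ΔY/ΔG = 518.2/228 ≈ 2.2728.
Since k = 1/(1 − MPC), MPC = 1 − 1/k = 1 − ΔG/ΔY = 1 − 228/518.2 ≈ 0.560.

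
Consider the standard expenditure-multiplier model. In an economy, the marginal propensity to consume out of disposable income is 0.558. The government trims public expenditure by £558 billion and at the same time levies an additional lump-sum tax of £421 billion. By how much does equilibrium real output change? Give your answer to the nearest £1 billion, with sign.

−£1,794 billion

Expenditure multiplier = 1/(1 − MPC) = 1/(1 − 0.558) = 1/0.442 ≈ 2.262.
ΔG contributes k·ΔG = (−£558 billion) / 0.442 ≈ −£1,262.4 billion.
ΔT of +£421 billion changes first-round spending by −c·ΔT = −£234.918 billion, contributing k·(−c·ΔT) = (−£234.918 billion) / 0.442 ≈ −£531.5 billion.
Net ΔY = k(ΔG − c·ΔT) = (−£792.918 billion) / 0.442 ≈ −£1,794 billion.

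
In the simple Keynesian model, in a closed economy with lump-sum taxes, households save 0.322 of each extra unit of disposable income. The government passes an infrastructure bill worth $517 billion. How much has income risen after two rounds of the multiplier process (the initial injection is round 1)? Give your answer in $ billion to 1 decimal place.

MPC = 1 − MPS = 1 − 0.322 = 0.678.
Round 1 adds ΔG = $517 billion; each later round is MPC = 0.678 times the previous.
After 2 rounds: 517 + 350.526 = ΔG·(1 − c^2)/(1 − c) = 517 × (1 − 0.459684)/0.322 ≈ $867.5 billion.

$867.5 billion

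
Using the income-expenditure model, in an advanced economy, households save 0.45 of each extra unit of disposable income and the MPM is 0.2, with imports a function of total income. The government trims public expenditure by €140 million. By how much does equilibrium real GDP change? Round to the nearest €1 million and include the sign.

MPC = 1 − MPS = 1 − 0.45 = 0.55.
Spending multiplier = 1/(1 − c + m) = 1/(1 − 0.55 + 0.2) = 1/0.65 ≈ 1.538.
ΔY = k × ΔG = (−€140 million) / 0.65 ≈ −€215 million.

−€215 million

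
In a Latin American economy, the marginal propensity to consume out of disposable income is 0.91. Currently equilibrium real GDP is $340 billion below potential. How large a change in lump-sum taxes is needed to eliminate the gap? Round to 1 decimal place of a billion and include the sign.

Spending multiplier = 1/(1 − MPC) = 1/(1 − 0.91) = 1/0.09 ≈ 11.111.
Tax multiplier = −c·k = −0.91/0.09 ≈ −10.111. Need ΔY = +$340 billion, so ΔT = ΔY/(−c·k) = −(+$340 billion) × 0.09 / 0.91 ≈ −$33.6 billion.
The government should cut lump-sum taxes by $33.6 billion.

−$33.6 billion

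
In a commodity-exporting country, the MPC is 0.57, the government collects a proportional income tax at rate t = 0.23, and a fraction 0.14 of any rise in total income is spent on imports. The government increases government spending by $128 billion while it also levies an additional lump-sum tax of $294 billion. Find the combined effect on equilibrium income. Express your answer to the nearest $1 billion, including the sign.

−$56 billion

Expenditure multiplier = 1/(1 − c(1−t) + m) = 1/(1 − 0.57×0.77 + 0.14) = 1/0.7011 ≈ 1.426.
ΔG contributes k·ΔG = (+$128 billion) / 0.7011 ≈ +$182.6 billion.
ΔT of +$294 billion changes first-round spending by −c·ΔT = −$167.58 billion, contributing k·(−c·ΔT) = (−$167.58 billion) / 0.7011 ≈ −$239 billion.
Net ΔY = k(ΔG − c·ΔT) = (−$39.58 billion) / 0.7011 ≈ −$56 billion.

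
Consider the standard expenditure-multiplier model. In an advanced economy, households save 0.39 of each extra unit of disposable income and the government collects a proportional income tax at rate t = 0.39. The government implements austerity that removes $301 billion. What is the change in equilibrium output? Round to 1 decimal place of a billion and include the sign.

MPC = 1 − MPS = 1 − 0.39 = 0.61.
Spending multiplier = 1/(1 − c(1−t)) = 1/(1 − 0.61×0.61) = 1/0.6279 ≈ 1.593.
ΔY = k × ΔG = (−$301 billion) / 0.6279 ≈ −$479.4 billion.

−$479.4 billion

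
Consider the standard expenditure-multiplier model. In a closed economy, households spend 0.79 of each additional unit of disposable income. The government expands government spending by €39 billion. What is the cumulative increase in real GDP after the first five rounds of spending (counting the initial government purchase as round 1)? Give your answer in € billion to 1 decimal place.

€128.6 billion

Round 1 adds ΔG = €39 billion; each later round is MPC = 0.79 times the previous.
After 5 rounds: 39 + 30.81 + 24.3399 + 19.228521 + 15.19053159 = ΔG·(1 − c^5)/(1 − c) = 39 × (1 − 0.3077056399)/0.21 ≈ €128.6 billion.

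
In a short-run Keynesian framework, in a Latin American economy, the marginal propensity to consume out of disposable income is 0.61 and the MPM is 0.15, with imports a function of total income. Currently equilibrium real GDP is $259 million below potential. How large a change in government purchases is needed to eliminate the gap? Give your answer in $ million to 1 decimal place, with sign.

Spending multiplier = 1/(1 − c + m) = 1/(1 − 0.61 + 0.15) = 1/0.54 ≈ 1.852.
Need ΔY = +$259 million, so ΔG = ΔY/k = (+$259 million) × 0.54 ≈ +$139.9 million.
The government should increase government purchases by $139.9 million.

+$139.9 million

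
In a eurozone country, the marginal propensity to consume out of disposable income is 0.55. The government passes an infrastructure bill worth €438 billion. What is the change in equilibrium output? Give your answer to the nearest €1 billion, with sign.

Expenditure multiplier = 1/(1 − MPC) = 1/(1 − 0.55) = 1/0.45 ≈ 2.222.
ΔY = k × ΔG = (+€438 billion) / 0.45 ≈ +€973 billion.

+€973 billion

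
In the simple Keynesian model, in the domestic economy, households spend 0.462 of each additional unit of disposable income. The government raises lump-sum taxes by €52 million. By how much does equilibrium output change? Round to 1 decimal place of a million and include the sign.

−€44.7 million

A lump-sum tax change of +€52 million shifts disposable income by −€52 million; first-round consumption changes by −c × ΔT = −0.462 × (+€52 million) = −€24.024 million.
Expenditure multiplier = 1/(1 − MPC) = 1/(1 − 0.462) = 1/0.538 ≈ 1.859.
The tax multiplier is −c × k ≈ −0.859, so ΔY = k × (−c·ΔT) = (−€24.024 million) / 0.538 ≈ −€44.7 million.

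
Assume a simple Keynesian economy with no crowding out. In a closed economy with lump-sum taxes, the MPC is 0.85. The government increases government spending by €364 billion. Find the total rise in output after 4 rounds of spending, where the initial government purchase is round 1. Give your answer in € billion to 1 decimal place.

€1,159.9 billion

Round 1 adds ΔG = €364 billion; each later round is MPC = 0.85 times the previous.
After 4 rounds: 364 + 309.4 + 262.99 + 223.5415 = ΔG·(1 − c^4)/(1 − c) = 364 × (1 − 0.52200625)/0.15 ≈ €1,159.9 billion.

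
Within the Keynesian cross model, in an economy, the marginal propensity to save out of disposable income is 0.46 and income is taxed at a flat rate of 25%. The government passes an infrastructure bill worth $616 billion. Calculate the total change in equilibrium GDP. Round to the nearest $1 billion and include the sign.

+$1,035 billion

MPC = 1 − MPS = 1 − 0.46 = 0.54.
Government-spending multiplier = 1/(1 − c(1−t)) = 1/(1 − 0.54×0.75) = 1/0.595 ≈ 1.681.
ΔY = k × ΔG = (+$616 billion) / 0.595 ≈ +$1,035 billion.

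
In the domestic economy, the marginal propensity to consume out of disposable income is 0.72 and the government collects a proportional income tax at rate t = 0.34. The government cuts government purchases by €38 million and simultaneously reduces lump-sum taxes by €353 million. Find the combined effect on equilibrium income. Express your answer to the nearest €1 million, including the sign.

Expenditure multiplier = 1/(1 − c(1−t)) = 1/(1 − 0.72×0.66) = 1/0.5248 ≈ 1.905.
ΔG contributes k·ΔG = (−€38 million) / 0.5248 ≈ −€72.4 million.
ΔT of −€353 million changes first-round spending by −c·ΔT = +€254.16 million, contributing k·(−c·ΔT) = (+€254.16 million) / 0.5248 ≈ +€484.3 million.
Net ΔY = k(ΔG − c·ΔT) = (+€216.16 million) / 0.5248 ≈ +€412 million.

+€412 million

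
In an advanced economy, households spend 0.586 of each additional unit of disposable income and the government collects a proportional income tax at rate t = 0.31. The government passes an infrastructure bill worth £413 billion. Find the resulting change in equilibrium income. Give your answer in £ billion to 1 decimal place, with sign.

Government-spending multiplier = 1/(1 − c(1−t)) = 1/(1 − 0.586×0.69) = 1/0.59566 ≈ 1.679.
ΔY = k × ΔG = (+£413 billion) / 0.59566 ≈ +£693.3 billion.

+£693.3 billion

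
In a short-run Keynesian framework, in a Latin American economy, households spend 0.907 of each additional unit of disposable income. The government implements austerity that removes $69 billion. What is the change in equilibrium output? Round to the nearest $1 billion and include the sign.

−$742 billion

Expenditure multiplier = 1/(1 − MPC) = 1/(1 − 0.907) = 1/0.093 ≈ 10.753.
ΔY = k × ΔG = (−$69 billion) / 0.093 ≈ −$742 billion.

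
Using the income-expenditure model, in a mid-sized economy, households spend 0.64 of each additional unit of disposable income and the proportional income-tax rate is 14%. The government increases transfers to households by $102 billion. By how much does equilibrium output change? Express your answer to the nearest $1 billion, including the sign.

+$145 billion

The transfer change shifts disposable income by +$102 billion, so first-round consumption changes by c·ΔTR = 0.64 × (+$102 billion) = +$65.28 billion.
Expenditure multiplier = 1/(1 − c(1−t)) = 1/(1 − 0.64×0.86) = 1/0.4496 ≈ 2.224.
The transfer multiplier is c × k ≈ 1.423, so ΔY = k × (c·ΔTR) = (+$65.28 billion) / 0.4496 ≈ +$145 billion.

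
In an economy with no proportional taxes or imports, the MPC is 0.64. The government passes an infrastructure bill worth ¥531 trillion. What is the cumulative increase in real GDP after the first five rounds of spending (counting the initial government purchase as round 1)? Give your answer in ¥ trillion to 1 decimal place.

Round 1 adds ΔG = ¥531 trillion; each later round is MPC = 0.64 times the previous.
After 5 rounds: 531 + 339.84 + 217.4976 + 139.198464 + 89.08701696 = ΔG·(1 − c^5)/(1 − c) = 531 × (1 − 0.1073741824)/0.36 ≈ ¥1,316.6 trillion.

¥1,316.6 trillion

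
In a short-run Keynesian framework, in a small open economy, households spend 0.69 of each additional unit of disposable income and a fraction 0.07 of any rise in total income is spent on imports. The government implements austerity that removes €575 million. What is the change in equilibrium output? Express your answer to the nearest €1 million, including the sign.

−€1,513 million

Expenditure multiplier = 1/(1 − c + m) = 1/(1 − 0.69 + 0.07) = 1/0.38 ≈ 2.632.
ΔY = k × ΔG = (−€575 million) / 0.38 ≈ −€1,513 million.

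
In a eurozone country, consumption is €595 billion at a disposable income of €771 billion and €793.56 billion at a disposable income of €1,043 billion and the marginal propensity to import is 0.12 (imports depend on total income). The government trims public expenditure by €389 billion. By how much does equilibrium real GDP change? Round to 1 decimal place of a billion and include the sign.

−€997.4 billion

MPC = ΔC/ΔYd = (793.56 − 595)/(1,043 − 771) = 198.56/272 = 0.73.
Spending multiplier = 1/(1 − c + m) = 1/(1 − 0.73 + 0.12) = 1/0.39 ≈ 2.564.
ΔY = k × ΔG = (−€389 billion) / 0.39 ≈ −€997.4 billion.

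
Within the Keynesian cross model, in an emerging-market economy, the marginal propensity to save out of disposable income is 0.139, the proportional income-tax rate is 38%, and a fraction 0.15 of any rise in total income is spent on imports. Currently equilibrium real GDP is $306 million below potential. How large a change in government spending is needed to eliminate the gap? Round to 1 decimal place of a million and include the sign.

+$188.6 million

MPC = 1 − MPS = 1 − 0.139 = 0.861.
Spending multiplier = 1/(1 − c(1−t) + m) = 1/(1 − 0.861×0.62 + 0.15) = 1/0.61618 ≈ 1.623.
Need ΔY = +$306 million, so ΔG = ΔY/k = (+$306 million) × 0.61618 ≈ +$188.6 million.
The government should increase government spending by $188.6 million.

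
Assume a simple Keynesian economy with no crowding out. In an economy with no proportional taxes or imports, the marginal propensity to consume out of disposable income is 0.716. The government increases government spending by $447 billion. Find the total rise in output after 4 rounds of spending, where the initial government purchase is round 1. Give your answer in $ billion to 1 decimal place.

$1,160.3 billion

Round 1 adds ΔG = $447 billion; each later round is MPC = 0.716 times the previous.
After 4 rounds: 447 + 320.052 + 229.157232 + 164.076578112 = ΔG·(1 − c^4)/(1 − c) = 447 × (1 − 0.262816174336)/0.284 ≈ $1,160.3 billion.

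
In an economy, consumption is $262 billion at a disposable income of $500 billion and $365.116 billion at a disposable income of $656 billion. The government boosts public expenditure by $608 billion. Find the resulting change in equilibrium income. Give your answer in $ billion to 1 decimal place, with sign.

MPC = ΔC/ΔYd = (365.116 − 262)/(656 − 500) = 103.116/156 = 0.661.
Government-spending multiplier = 1/(1 − MPC) = 1/(1 − 0.661) = 1/0.339 ≈ 2.95.
ΔY = k × ΔG = (+$608 billion) / 0.339 ≈ +$1,793.5 billion.

+$1,793.5 billion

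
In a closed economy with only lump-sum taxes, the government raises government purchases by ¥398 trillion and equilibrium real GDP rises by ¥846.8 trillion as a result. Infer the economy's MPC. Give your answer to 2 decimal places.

Implied spending multiplier k = ΔY/ΔG = 846.8/398 ≈ 2.1276.
Since k = 1/(1 − MPC), MPC = 1 − 1/k = 1 − ΔG/ΔY = 1 − 398/846.8 ≈ 0.53.

0.53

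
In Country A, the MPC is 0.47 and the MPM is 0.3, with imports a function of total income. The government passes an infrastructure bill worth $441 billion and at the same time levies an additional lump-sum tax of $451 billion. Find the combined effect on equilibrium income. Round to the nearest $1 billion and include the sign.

+$276 billion

Expenditure multiplier = 1/(1 − c + m) = 1/(1 − 0.47 + 0.3) = 1/0.83 ≈ 1.205.
ΔG contributes k·ΔG = (+$441 billion) / 0.83 ≈ +$531.3 billion.
ΔT of +$451 billion changes first-round spending by −c·ΔT = −$211.97 billion, contributing k·(−c·ΔT) = (−$211.97 billion) / 0.83 ≈ −$255.4 billion.
Net ΔY = k(ΔG − c·ΔT) = (+$229.03 billion) / 0.83 ≈ +$276 billion.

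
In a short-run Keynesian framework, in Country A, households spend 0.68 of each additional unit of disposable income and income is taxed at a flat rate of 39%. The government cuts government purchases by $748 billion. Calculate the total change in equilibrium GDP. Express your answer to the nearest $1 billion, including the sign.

Expenditure multiplier = 1/(1 − c(1−t)) = 1/(1 − 0.68×0.61) = 1/0.5852 ≈ 1.709.
ΔY = k × ΔG = (−$748 billion) / 0.5852 ≈ −$1,278 billion.

−$1,278 billion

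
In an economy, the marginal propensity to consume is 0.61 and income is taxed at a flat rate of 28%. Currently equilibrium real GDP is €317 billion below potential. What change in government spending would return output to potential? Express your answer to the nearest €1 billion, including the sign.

+€178 billion

Spending multiplier = 1/(1 − c(1−t)) = 1/(1 − 0.61×0.72) = 1/0.5608 ≈ 1.783.
Need ΔY = +€317 billion, so ΔG = ΔY/k = (+€317 billion) × 0.5608 ≈ +€178 billion.
The government should increase government spending by €178 billion.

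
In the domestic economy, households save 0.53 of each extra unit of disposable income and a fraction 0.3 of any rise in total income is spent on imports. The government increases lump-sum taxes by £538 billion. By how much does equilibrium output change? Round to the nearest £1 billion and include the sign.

MPC = 1 − MPS = 1 − 0.53 = 0.47.
A lump-sum tax change of +£538 billion shifts disposable income by −£538 billion; first-round consumption changes by −c × ΔT = −0.47 × (+£538 billion) = −£252.86 billion.
Expenditure multiplier = 1/(1 − c + m) = 1/(1 − 0.47 + 0.3) = 1/0.83 ≈ 1.205.
The tax multiplier is −c × k ≈ −0.566, so ΔY = k × (−c·ΔT) = (−£252.86 billion) / 0.83 ≈ −£305 billion.

−£305 billion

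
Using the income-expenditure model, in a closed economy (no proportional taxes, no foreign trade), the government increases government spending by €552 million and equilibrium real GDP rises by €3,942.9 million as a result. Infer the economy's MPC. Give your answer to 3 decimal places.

0.860

Implied spending multiplier k = ΔY/ΔG = 3,942.9/552 ≈ 7.1429.
Since k = 1/(1 − MPC), MPC = 1 − 1/k = 1 − ΔG/ΔY = 1 − 552/3,942.9 ≈ 0.860.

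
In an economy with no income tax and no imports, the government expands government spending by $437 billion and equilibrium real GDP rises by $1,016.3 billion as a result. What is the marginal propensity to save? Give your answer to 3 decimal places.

0.430

Implied spending multiplier k = ΔY/ΔG = 1,016.3/437 ≈ 2.3256.
Since k = 1/(1 − MPC), MPC = 1 − 1/k = 1 − ΔG/ΔY = 1 − 437/1,016.3 ≈ 0.570.
MPS = 1 − MPC = 0.430.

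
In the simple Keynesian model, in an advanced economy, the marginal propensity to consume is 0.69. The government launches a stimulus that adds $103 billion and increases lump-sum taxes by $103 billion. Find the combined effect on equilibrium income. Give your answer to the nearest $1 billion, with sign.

Expenditure multiplier = 1/(1 − MPC) = 1/(1 − 0.69) = 1/0.31 ≈ 3.226.
ΔG contributes k·ΔG = (+$103 billion) / 0.31 ≈ +$332.3 billion.
ΔT of +$103 billion changes first-round spending by −c·ΔT = −$71.07 billion, contributing k·(−c·ΔT) = (−$71.07 billion) / 0.31 ≈ −$229.3 billion.
With ΔG = ΔT and no other leakages, the balanced-budget multiplier is 1, so ΔY = ΔG = +$103 billion.

+$103 billion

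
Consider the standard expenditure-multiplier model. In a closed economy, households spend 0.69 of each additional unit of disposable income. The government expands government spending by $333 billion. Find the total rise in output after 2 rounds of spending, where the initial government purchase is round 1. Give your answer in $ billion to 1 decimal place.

Round 1 adds ΔG = $333 billion; each later round is MPC = 0.69 times the previous.
After 2 rounds: 333 + 229.77 = ΔG·(1 − c^2)/(1 − c) = 333 × (1 − 0.4761)/0.31 ≈ $562.8 billion.

$562.8 billion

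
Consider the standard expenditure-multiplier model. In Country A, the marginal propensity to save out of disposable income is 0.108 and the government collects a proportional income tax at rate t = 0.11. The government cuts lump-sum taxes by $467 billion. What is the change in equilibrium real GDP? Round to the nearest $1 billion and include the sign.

+$2,021 billion

MPC = 1 − MPS = 1 − 0.108 = 0.892.
A lump-sum tax change of −$467 billion shifts disposable income by +$467 billion; first-round consumption changes by −c × ΔT = −0.892 × (−$467 billion) = +$416.564 billion.
Expenditure multiplier = 1/(1 − c(1−t)) = 1/(1 − 0.892×0.89) = 1/0.20612 ≈ 4.852.
The tax multiplier is −c × k ≈ −4.328, so ΔY = k × (−c·ΔT) = (+$416.564 billion) / 0.20612 ≈ +$2,021 billion.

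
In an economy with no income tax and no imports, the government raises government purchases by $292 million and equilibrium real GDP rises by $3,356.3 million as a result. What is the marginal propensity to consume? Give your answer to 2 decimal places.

0.91

Implied spending multiplier k = ΔY/ΔG = 3,356.3/292 ≈ 11.4942.
Since k = 1/(1 − MPC), MPC = 1 − 1/k = 1 − ΔG/ΔY = 1 − 292/3,356.3 ≈ 0.91.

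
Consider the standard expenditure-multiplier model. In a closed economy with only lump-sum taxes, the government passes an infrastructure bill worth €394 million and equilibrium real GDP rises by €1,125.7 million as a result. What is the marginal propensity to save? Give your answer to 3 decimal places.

Implied spending multiplier k = ΔY/ΔG = 1,125.7/394 ≈ 2.8571.
Since k = 1/(1 − MPC), MPC = 1 − 1/k = 1 − ΔG/ΔY = 1 − 394/1,125.7 ≈ 0.650.
MPS = 1 − MPC = 0.350.

0.350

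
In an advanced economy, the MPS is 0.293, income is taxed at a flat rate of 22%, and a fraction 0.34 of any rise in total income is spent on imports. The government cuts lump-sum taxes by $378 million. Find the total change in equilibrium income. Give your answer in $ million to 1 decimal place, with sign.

+$338.9 million

MPC = 1 − MPS = 1 − 0.293 = 0.707.
A lump-sum tax change of −$378 million shifts disposable income by +$378 million; first-round consumption changes by −c × ΔT = −0.707 × (−$378 million) = +$267.246 million.
Expenditure multiplier = 1/(1 − c(1−t) + m) = 1/(1 − 0.707×0.78 + 0.34) = 1/0.78854 ≈ 1.268.
The tax multiplier is −c × k ≈ −0.897, so ΔY = k × (−c·ΔT) = (+$267.246 million) / 0.78854 ≈ +$338.9 million.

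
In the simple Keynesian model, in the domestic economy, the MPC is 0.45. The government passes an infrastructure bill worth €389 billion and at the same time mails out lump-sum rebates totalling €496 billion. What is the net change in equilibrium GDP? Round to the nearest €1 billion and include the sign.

+€1,113 billion

Expenditure multiplier = 1/(1 − MPC) = 1/(1 − 0.45) = 1/0.55 ≈ 1.818.
ΔG contributes k·ΔG = (+€389 billion) / 0.55 ≈ +€707.3 billion.
ΔT of −€496 billion changes first-round spending by −c·ΔT = +€223.2 billion, contributing k·(−c·ΔT) = (+€223.2 billion) / 0.55 ≈ +€405.8 billion.
Net ΔY = k(ΔG − c·ΔT) = (+€612.2 billion) / 0.55 ≈ +€1,113 billion.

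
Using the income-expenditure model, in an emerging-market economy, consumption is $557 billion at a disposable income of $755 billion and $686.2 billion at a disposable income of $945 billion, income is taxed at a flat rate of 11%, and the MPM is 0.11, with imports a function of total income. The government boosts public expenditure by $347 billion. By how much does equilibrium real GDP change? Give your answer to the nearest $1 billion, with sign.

+$687 billion

MPC = ΔC/ΔYd = (686.2 − 557)/(945 − 755) = 129.2/190 = 0.68.
Spending multiplier = 1/(1 − c(1−t) + m) = 1/(1 − 0.68×0.89 + 0.11) = 1/0.5048 ≈ 1.981.
ΔY = k × ΔG = (+$347 billion) / 0.5048 ≈ +$687 billion.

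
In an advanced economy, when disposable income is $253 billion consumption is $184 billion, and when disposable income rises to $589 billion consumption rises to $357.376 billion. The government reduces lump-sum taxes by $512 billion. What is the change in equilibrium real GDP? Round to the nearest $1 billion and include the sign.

MPC = ΔC/ΔYd = (357.376 − 184)/(589 − 253) = 173.376/336 = 0.516.
A lump-sum tax change of −$512 billion shifts disposable income by +$512 billion; first-round consumption changes by −c × ΔT = −0.516 × (−$512 billion) = +$264.192 billion.
Expenditure multiplier = 1/(1 − MPC) = 1/(1 − 0.516) = 1/0.484 ≈ 2.066.
The tax multiplier is −c × k ≈ −1.066, so ΔY = k × (−c·ΔT) = (+$264.192 billion) / 0.484 ≈ +$546 billion.

+$546 billion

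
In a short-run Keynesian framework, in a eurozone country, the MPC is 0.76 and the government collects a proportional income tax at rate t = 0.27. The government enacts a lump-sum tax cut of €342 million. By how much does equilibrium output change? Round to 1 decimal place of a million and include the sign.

+€583.8 million

A lump-sum tax change of −€342 million shifts disposable income by +€342 million; first-round consumption changes by −c × ΔT = −0.76 × (−€342 million) = +€259.92 million.
Expenditure multiplier = 1/(1 − c(1−t)) = 1/(1 − 0.76×0.73) = 1/0.4452 ≈ 2.246.
The tax multiplier is −c × k ≈ −1.707, so ΔY = k × (−c·ΔT) = (+€259.92 million) / 0.4452 ≈ +€583.8 million.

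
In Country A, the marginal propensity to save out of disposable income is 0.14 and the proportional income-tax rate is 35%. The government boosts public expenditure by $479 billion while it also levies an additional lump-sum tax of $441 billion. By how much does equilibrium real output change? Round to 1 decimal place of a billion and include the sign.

+$226.2 billion

MPC = 1 − MPS = 1 − 0.14 = 0.86.
Expenditure multiplier = 1/(1 − c(1−t)) = 1/(1 − 0.86×0.65) = 1/0.441 ≈ 2.268.
ΔG contributes k·ΔG = (+$479 billion) / 0.441 ≈ +$1,086.2 billion.
ΔT of +$441 billion changes first-round spending by −c·ΔT = −$379.26 billion, contributing k·(−c·ΔT) = (−$379.26 billion) / 0.441 = −$860 billion.
Net ΔY = k(ΔG − c·ΔT) = (+$99.74 billion) / 0.441 ≈ +$226.2 billion.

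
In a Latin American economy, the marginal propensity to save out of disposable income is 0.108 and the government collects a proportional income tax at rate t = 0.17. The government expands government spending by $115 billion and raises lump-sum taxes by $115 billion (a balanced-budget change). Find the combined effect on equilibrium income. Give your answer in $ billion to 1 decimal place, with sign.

+$47.8 billion

MPC = 1 − MPS = 1 − 0.108 = 0.892.
Expenditure multiplier = 1/(1 − c(1−t)) = 1/(1 − 0.892×0.83) = 1/0.25964 ≈ 3.851.
ΔG contributes k·ΔG = (+$115 billion) / 0.25964 ≈ +$442.9 billion.
ΔT of +$115 billion changes first-round spending by −c·ΔT = −$102.58 billion, contributing k·(−c·ΔT) = (−$102.58 billion) / 0.25964 ≈ −$395.1 billion.
Net ΔY = k(ΔG − c·ΔT) = (+$12.42 billion) / 0.25964 ≈ +$47.8 billion.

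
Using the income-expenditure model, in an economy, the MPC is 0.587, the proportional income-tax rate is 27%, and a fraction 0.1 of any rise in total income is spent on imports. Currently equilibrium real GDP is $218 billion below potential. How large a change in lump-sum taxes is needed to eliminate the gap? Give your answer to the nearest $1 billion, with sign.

Spending multiplier = 1/(1 − c(1−t) + m) = 1/(1 − 0.587×0.73 + 0.1) = 1/0.67149 ≈ 1.489.
Tax multiplier = −c·k = −0.587/0.67149 ≈ −0.874. Need ΔY = +$218 billion, so ΔT = ΔY/(−c·k) = −(+$218 billion) × 0.67149 / 0.587 ≈ −$249 billion.
The government should cut lump-sum taxes by $249 billion.

−$249 billion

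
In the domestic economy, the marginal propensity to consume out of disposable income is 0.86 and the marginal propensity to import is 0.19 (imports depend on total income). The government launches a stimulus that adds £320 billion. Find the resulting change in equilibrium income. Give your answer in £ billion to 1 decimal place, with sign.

+£969.7 billion

Government-spending multiplier = 1/(1 − c + m) = 1/(1 − 0.86 + 0.19) = 1/0.33 ≈ 3.03.
ΔY = k × ΔG = (+£320 billion) / 0.33 ≈ +£969.7 billion.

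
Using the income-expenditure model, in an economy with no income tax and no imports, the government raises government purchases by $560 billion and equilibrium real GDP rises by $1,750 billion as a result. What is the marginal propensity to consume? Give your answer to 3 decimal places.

Implied spending multiplier k = ΔY/ΔG = 1,750/560 = 3.125.
Since k = 1/(1 − MPC), MPC = 1 − 1/k = 1 − ΔG/ΔY = 1 − 560/1,750 = 0.680.

0.680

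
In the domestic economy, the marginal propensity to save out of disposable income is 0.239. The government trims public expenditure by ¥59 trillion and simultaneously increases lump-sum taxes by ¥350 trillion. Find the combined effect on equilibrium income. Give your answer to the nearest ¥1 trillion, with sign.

−¥1,361 trillion

MPC = 1 − MPS = 1 − 0.239 = 0.761.
Expenditure multiplier = 1/(1 − MPC) = 1/(1 − 0.761) = 1/0.239 ≈ 4.184.
ΔG contributes k·ΔG = (−¥59 trillion) / 0.239 ≈ −¥246.9 trillion.
ΔT of +¥350 trillion changes first-round spending by −c·ΔT = −¥266.35 trillion, contributing k·(−c·ΔT) = (−¥266.35 trillion) / 0.239 ≈ −¥1,114.4 trillion.
Net ΔY = k(ΔG − c·ΔT) = (−¥325.35 trillion) / 0.239 ≈ −¥1,361 trillion.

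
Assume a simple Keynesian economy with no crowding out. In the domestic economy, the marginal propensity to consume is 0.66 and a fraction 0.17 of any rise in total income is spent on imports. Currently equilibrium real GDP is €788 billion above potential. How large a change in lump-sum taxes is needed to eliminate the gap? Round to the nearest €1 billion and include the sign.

+€609 billion

Spending multiplier = 1/(1 − c + m) = 1/(1 − 0.66 + 0.17) = 1/0.51 ≈ 1.961.
Tax multiplier = −c·k = −0.66/0.51 ≈ −1.294. Need ΔY = −€788 billion, so ΔT = ΔY/(−c·k) = −(−€788 billion) × 0.51 / 0.66 ≈ +€609 billion.
The government should raise lump-sum taxes by €609 billion.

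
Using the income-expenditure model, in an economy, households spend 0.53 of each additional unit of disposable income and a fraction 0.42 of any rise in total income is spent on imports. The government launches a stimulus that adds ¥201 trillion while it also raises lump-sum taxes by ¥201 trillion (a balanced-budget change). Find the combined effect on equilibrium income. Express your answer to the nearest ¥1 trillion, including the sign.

+¥106 trillion

Expenditure multiplier = 1/(1 − c + m) = 1/(1 − 0.53 + 0.42) = 1/0.89 ≈ 1.124.
ΔG contributes k·ΔG = (+¥201 trillion) / 0.89 ≈ +¥225.8 trillion.
ΔT of +¥201 trillion changes first-round spending by −c·ΔT = −¥106.53 trillion, contributing k·(−c·ΔT) = (−¥106.53 trillion) / 0.89 ≈ −¥119.7 trillion.
Net ΔY = k(ΔG − c·ΔT) = (+¥94.47 trillion) / 0.89 ≈ +¥106 trillion.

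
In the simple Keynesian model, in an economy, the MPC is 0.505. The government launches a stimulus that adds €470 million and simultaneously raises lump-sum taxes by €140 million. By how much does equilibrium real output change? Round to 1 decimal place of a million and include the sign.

Expenditure multiplier = 1/(1 − MPC) = 1/(1 − 0.505) = 1/0.495 ≈ 2.02.
ΔG contributes k·ΔG = (+€470 million) / 0.495 ≈ +€949.5 million.
ΔT of +€140 million changes first-round spending by −c·ΔT = −€70.7 million, contributing k·(−c·ΔT) = (−€70.7 million) / 0.495 ≈ −€142.8 million.
Net ΔY = k(ΔG − c·ΔT) = (+€399.3 million) / 0.495 ≈ +€806.7 million.

+€806.7 million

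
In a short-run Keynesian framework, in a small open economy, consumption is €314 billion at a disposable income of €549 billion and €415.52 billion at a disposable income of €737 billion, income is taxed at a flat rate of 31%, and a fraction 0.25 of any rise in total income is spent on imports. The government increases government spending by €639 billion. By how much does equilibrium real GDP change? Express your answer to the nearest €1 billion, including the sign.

+€728 billion

MPC = ΔC/ΔYd = (415.52 − 314)/(737 − 549) = 101.52/188 = 0.54.
Expenditure multiplier = 1/(1 − c(1−t) + m) = 1/(1 − 0.54×0.69 + 0.25) = 1/0.8774 ≈ 1.14.
ΔY = k × ΔG = (+€639 billion) / 0.8774 ≈ +€728 billion.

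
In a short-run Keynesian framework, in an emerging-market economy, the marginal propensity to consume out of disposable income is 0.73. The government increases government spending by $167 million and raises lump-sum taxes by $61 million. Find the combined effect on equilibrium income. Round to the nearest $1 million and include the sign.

+$454 million

Expenditure multiplier = 1/(1 − MPC) = 1/(1 − 0.73) = 1/0.27 ≈ 3.704.
ΔG contributes k·ΔG = (+$167 million) / 0.27 ≈ +$618.5 million.
ΔT of +$61 million changes first-round spending by −c·ΔT = −$44.53 million, contributing k·(−c·ΔT) = (−$44.53 million) / 0.27 ≈ −$164.9 million.
Net ΔY = k(ΔG − c·ΔT) = (+$122.47 million) / 0.27 ≈ +$454 million.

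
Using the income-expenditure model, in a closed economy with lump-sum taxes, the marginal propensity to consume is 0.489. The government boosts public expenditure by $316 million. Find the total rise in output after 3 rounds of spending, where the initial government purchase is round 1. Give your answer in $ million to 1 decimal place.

$546.1 million

Round 1 adds ΔG = $316 million; each later round is MPC = 0.489 times the previous.
After 3 rounds: 316 + 154.524 + 75.562236 = ΔG·(1 − c^3)/(1 − c) = 316 × (1 − 0.116930169)/0.511 ≈ $546.1 million.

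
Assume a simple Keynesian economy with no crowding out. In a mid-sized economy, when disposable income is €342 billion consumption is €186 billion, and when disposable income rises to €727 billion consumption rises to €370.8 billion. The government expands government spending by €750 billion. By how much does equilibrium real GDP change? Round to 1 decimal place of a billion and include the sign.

+€1,442.3 billion

MPC = ΔC/ΔYd = (370.8 − 186)/(727 − 342) = 184.8/385 = 0.48.
Government-spending multiplier = 1/(1 − MPC) = 1/(1 − 0.48) = 1/0.52 ≈ 1.923.
ΔY = k × ΔG = (+€750 billion) / 0.52 ≈ +€1,442.3 billion.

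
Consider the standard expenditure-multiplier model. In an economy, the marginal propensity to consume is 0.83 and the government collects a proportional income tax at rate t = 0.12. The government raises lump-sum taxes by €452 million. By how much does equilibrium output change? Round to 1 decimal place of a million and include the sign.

A lump-sum tax change of +€452 million shifts disposable income by −€452 million; first-round consumption changes by −c × ΔT = −0.83 × (+€452 million) = −€375.16 million.
Expenditure multiplier = 1/(1 − c(1−t)) = 1/(1 − 0.83×0.88) = 1/0.2696 ≈ 3.709.
The tax multiplier is −c × k ≈ −3.079, so ΔY = k × (−c·ΔT) = (−€375.16 million) / 0.2696 ≈ −€1,391.5 million.

−€1,391.5 million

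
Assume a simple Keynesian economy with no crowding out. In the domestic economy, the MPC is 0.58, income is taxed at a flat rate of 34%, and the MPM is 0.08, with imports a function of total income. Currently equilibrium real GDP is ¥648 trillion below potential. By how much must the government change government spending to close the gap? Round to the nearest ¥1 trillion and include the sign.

Spending multiplier = 1/(1 − c(1−t) + m) = 1/(1 − 0.58×0.66 + 0.08) = 1/0.6972 ≈ 1.434.
Need ΔY = +¥648 trillion, so ΔG = ΔY/k = (+¥648 trillion) × 0.6972 ≈ +¥452 trillion.
The government should increase government spending by ¥452 trillion.

+¥452 trillion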